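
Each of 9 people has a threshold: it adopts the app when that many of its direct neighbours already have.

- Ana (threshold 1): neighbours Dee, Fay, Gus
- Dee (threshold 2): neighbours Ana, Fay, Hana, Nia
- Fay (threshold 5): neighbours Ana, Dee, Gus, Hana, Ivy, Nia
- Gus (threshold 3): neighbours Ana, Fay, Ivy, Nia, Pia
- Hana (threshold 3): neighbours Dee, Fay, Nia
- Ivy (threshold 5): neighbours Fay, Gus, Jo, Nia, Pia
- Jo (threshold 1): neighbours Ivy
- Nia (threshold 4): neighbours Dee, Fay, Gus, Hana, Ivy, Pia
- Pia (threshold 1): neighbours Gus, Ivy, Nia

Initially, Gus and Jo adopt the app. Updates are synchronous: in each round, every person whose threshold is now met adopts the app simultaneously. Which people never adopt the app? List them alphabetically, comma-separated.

Dee, Fay, Hana, Ivy, Nia

Round 1 — Gus, Jo adopt the app (initial).
Round 2 — checking thresholds:
  Ana: 1 of 3 neighbours ≥ 1, adopts the app.
  Fay: 1 of 6 neighbours < 5, below threshold.
  Ivy: 2 of 5 neighbours < 5, below threshold.
  Nia: 1 of 6 neighbours < 4, below threshold.
  Pia: 1 of 3 neighbours ≥ 1, adopts the app.
Round 3 — no new adoptions; cascade stops.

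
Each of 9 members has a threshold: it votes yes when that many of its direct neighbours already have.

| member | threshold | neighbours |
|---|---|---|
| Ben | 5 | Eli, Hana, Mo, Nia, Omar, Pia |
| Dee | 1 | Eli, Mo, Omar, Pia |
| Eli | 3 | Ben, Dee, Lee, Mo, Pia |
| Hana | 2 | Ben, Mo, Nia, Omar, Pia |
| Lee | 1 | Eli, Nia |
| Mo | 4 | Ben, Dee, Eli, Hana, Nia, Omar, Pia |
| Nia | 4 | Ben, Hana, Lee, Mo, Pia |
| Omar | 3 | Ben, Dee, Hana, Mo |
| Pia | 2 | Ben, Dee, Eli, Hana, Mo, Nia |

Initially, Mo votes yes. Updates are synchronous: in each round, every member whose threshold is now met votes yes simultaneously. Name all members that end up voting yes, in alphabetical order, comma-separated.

Ben, Dee, Eli, Hana, Lee, Mo, Nia, Omar, Pia

Round 1 — Mo votes yes (initial).
Round 2 — checking thresholds:
  Ben: 1 of 6 neighbours < 5, below threshold.
  Dee: 1 of 4 neighbours ≥ 1, votes yes.
  Eli: 1 of 5 neighbours < 3, below threshold.
  Hana: 1 of 5 neighbours < 2, below threshold.
  Nia: 1 of 5 neighbours < 4, below threshold.
  Omar: 1 of 4 neighbours < 3, below threshold.
  Pia: 1 of 6 neighbours < 2, below threshold.
Round 3 — checking thresholds:
  Ben: 1 of 6 neighbours < 5, below threshold.
  Eli: 2 of 5 neighbours < 3, below threshold.
  Hana: 1 of 5 neighbours < 2, below threshold.
  Nia: 1 of 5 neighbours < 4, below threshold.
  Omar: 2 of 4 neighbours < 3, below threshold.
  Pia: 2 of 6 neighbours ≥ 2, votes yes.
Round 4 — checking thresholds:
  Ben: 2 of 6 neighbours < 5, below threshold.
  Eli: 3 of 5 neighbours ≥ 3, votes yes.
  Hana: 2 of 5 neighbours ≥ 2, votes yes.
  Nia: 2 of 5 neighbours < 4, below threshold.
  Omar: 2 of 4 neighbours < 3, below threshold.
Round 5 — checking thresholds:
  Ben: 4 of 6 neighbours < 5, below threshold.
  Lee: 1 of 2 neighbours ≥ 1, votes yes.
  Nia: 3 of 5 neighbours < 4, below threshold.
  Omar: 3 of 4 neighbours ≥ 3, votes yes.
Round 6 — checking thresholds:
  Ben: 5 of 6 neighbours ≥ 5, votes yes.
  Nia: 4 of 5 neighbours ≥ 4, votes yes.
Round 7 — no new yes votes; cascade stops.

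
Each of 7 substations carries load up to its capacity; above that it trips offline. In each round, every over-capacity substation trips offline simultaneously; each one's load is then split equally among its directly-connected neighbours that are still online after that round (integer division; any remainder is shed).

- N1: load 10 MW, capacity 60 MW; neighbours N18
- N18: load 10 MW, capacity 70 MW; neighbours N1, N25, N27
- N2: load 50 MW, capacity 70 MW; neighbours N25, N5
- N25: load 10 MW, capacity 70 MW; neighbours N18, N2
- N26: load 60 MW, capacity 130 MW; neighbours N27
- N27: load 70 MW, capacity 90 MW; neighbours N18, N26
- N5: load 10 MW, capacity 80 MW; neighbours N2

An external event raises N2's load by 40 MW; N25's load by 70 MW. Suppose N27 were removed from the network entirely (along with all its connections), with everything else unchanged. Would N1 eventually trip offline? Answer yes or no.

With N27 removed:
Round 1 — N2 at 90 > 70; N25 at 80 > 70. N2, N25 trip offline.
  N2 sheds 90 MW to N5: 90 each.
    N5: 10+90 = 100 > 80
  N25 sheds 80 MW to N18: 80 each.
    N18: 10+80 = 90 > 70
Round 2 — N18, N5 trip offline.
  N18 sheds 90 MW to N1: 90 each.
    N1: 10+90 = 100 > 60
  N5 sheds 100 MW: no online neighbours, lost.
Round 3 — N1 trips offline.
  N1 sheds 100 MW: no online neighbours, lost.
No further trips.

yes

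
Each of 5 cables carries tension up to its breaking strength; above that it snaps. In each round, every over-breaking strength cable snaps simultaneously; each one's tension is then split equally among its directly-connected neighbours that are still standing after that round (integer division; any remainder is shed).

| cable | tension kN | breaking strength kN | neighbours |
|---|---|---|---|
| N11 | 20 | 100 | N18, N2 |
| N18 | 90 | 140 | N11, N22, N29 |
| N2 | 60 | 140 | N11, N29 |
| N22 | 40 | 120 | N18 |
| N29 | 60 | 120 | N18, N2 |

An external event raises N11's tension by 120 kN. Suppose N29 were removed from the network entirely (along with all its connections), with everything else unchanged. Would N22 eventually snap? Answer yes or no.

yes

With N29 removed:
Round 1 — N11 at 140 > 100. N11 snaps.
  N11 sheds 140 kN to N18, N2: 70 each.
    N18: 90+70 = 160 > 140
    N2: 60+70 = 130 ≤ 140
Round 2 — N18 snaps.
  N18 sheds 160 kN to N22: 160 each.
    N22: 40+160 = 200 > 120
Round 3 — N22 snaps.
  N22 sheds 200 kN: no online neighbours, lost.
No further breaks.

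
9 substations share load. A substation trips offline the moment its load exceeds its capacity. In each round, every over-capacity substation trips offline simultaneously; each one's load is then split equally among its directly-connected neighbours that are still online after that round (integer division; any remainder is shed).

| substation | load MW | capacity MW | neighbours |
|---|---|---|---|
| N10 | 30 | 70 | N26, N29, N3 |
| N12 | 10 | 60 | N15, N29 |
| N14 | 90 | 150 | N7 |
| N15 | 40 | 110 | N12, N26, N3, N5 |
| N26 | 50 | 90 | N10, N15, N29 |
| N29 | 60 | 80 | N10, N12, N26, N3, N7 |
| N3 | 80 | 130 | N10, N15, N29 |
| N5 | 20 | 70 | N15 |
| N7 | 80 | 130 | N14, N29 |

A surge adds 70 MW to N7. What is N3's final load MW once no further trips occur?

Round 1 — N7 at 150 > 130. N7 trips offline.
  N7 sheds 150 MW to N14, N29: 75 each.
    N14: 90+75 = 165 > 150
    N29: 60+75 = 135 > 80
Round 2 — N14, N29 trip offline.
  N14 sheds 165 MW: no online neighbours, lost.
  N29 sheds 135 MW to N10, N12, N26, N3: 33 each (3 lost).
    N10: 30+33 = 63 ≤ 70
    N12: 10+33 = 43 ≤ 60
    N26: 50+33 = 83 ≤ 90
    N3: 80+33 = 113 ≤ 130
No further trips.

113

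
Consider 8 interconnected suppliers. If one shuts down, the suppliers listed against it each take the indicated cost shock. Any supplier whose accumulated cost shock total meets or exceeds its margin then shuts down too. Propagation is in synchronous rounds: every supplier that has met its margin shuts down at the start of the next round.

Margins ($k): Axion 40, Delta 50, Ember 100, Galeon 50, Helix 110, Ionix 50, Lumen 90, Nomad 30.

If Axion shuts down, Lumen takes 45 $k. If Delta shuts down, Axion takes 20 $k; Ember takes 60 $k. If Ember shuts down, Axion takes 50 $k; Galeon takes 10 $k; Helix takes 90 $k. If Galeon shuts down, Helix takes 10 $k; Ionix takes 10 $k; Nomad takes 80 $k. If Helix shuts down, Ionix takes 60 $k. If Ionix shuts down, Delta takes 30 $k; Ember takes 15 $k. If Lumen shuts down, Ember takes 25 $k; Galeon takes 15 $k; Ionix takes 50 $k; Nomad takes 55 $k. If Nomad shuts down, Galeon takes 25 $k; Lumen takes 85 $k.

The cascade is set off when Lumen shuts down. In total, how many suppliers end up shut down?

Round 1 — Lumen shuts down (initial).
  Ember: +25 → 25 < 100
  Galeon: +15 → 15 < 50
  Ionix: +50 → 50 ≥ 50
  Nomad: +55 → 55 ≥ 30
Round 2 — Ionix, Nomad shut down.
  Delta: +30 → 30 < 50
  Ember: +15 → 40 < 100
  Galeon: +25 → 40 < 50
No further shutdowns.

3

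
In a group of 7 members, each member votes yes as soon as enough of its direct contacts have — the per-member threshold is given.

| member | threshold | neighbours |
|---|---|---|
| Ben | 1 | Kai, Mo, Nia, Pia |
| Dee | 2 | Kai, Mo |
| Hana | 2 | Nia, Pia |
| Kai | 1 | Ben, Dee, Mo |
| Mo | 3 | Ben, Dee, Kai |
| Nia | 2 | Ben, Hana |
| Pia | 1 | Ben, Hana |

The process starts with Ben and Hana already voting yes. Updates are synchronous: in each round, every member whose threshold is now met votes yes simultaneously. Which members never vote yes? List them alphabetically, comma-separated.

Dee, Mo

Round 1 — Ben, Hana vote yes (initial).
Round 2 — checking thresholds:
  Kai: 1 of 3 neighbours ≥ 1, votes yes.
  Mo: 1 of 3 neighbours < 3, not yet.
  Nia: 2 of 2 neighbours ≥ 2, votes yes.
  Pia: 2 of 2 neighbours ≥ 1, votes yes.
Round 3 — no new yes votes; cascade stops.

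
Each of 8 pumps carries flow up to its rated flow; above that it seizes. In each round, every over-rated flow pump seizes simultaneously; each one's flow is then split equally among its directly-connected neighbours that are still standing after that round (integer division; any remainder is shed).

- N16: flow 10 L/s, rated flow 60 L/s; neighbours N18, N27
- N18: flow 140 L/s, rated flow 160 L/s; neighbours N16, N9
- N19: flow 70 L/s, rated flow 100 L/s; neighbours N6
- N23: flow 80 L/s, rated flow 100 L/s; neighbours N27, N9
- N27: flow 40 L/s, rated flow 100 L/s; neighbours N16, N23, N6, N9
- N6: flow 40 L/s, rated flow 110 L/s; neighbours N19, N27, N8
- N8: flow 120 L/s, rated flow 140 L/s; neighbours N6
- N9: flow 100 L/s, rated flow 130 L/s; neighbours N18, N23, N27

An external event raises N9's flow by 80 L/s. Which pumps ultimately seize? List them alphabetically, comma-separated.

N16, N18, N19, N23, N27, N6, N8, N9

Round 1 — N9 at 180 > 130. N9 seizes.
  N9 sheds 180 L/s to N18, N23, N27: 60 each.
    N18: 140+60 = 200 > 160
    N23: 80+60 = 140 > 100
    N27: 40+60 = 100 ≤ 100
Round 2 — N18, N23 seize.
  N18 sheds 200 L/s to N16: 200 each.
    N16: 10+200 = 210 > 60
  N23 sheds 140 L/s to N27: 140 each.
    N27: 100+140 = 240 > 100
Round 3 — N16, N27 seize.
  N16 sheds 210 L/s: no online neighbours, lost.
  N27 sheds 240 L/s to N6: 240 each.
    N6: 40+240 = 280 > 110
Round 4 — N6 seizes.
  N6 sheds 280 L/s to N19, N8: 140 each.
    N19: 70+140 = 210 > 100
    N8: 120+140 = 260 > 140
Round 5 — N19, N8 seize.
  N19 sheds 210 L/s: no online neighbours, lost.
  N8 sheds 260 L/s: no online neighbours, lost.
No further seizures.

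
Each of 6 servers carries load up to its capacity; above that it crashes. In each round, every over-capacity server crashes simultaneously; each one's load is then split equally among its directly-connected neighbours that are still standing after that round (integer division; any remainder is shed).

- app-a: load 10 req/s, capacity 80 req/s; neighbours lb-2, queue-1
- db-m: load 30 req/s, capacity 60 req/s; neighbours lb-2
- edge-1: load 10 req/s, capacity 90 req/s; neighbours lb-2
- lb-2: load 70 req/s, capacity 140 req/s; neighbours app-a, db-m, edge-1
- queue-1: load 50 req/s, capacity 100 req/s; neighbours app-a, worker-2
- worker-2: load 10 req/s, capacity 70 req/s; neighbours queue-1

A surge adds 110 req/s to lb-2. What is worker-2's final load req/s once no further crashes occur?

10

Round 1 — lb-2 at 180 > 140. lb-2 crashes.
  lb-2 sheds 180 req/s to app-a, db-m, edge-1: 60 each.
    app-a: 10+60 = 70 ≤ 80
    db-m: 30+60 = 90 > 60
    edge-1: 10+60 = 70 ≤ 90
Round 2 — db-m crashes.
  db-m sheds 90 req/s: no online neighbours, lost.
No further crashes.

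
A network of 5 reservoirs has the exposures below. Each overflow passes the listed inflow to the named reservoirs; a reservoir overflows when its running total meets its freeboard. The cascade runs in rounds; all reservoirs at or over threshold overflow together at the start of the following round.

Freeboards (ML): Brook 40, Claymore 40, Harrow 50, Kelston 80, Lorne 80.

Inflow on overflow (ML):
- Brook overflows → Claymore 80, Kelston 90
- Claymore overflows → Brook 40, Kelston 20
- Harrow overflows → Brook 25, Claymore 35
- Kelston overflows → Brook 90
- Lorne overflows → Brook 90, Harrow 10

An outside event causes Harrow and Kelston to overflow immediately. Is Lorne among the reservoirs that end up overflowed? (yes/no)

no

Round 1 — Harrow, Kelston overflow (initial).
  Brook: +25+90 → 115 ≥ 40
  Claymore: +35 → 35 < 40
Round 2 — Brook overflows.
  Claymore: +80 → 115 ≥ 40
Round 3 — Claymore overflows.
No further overflows.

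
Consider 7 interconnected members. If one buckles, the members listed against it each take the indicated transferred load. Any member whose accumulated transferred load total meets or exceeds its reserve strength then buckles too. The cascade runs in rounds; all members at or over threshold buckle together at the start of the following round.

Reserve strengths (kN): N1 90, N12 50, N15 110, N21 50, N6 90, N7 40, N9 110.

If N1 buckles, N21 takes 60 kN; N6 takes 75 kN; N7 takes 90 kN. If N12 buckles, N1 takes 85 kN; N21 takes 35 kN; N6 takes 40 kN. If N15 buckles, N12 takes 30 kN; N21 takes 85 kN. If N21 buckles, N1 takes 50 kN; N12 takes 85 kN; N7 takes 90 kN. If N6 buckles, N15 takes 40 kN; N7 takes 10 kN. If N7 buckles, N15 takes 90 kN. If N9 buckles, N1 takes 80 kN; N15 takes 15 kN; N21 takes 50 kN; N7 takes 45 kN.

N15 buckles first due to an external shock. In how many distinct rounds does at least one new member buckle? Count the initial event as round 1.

5

Round 1 — N15 buckles (initial).
  N12: +30 → 30 < 50
  N21: +85 → 85 ≥ 50
Round 2 — N21 buckles.
  N1: +50 → 50 < 90
  N12: +85 → 115 ≥ 50
  N7: +90 → 90 ≥ 40
Round 3 — N12, N7 buckle.
  N1: +85 → 135 ≥ 90
  N6: +40 → 40 < 90
Round 4 — N1 buckles.
  N6: +75 → 115 ≥ 90
Round 5 — N6 buckles.
No further bucklings.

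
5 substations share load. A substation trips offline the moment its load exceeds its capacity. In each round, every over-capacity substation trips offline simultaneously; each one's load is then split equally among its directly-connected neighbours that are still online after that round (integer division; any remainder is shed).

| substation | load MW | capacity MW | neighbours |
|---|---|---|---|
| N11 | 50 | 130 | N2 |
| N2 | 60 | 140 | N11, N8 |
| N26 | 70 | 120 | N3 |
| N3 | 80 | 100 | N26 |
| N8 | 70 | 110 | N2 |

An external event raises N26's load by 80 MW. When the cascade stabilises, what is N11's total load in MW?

Round 1 — N26 at 150 > 120. N26 trips offline.
  N26 sheds 150 MW to N3: 150 each.
    N3: 80+150 = 230 > 100
Round 2 — N3 trips offline.
  N3 sheds 230 MW: no online neighbours, lost.
No further trips.

50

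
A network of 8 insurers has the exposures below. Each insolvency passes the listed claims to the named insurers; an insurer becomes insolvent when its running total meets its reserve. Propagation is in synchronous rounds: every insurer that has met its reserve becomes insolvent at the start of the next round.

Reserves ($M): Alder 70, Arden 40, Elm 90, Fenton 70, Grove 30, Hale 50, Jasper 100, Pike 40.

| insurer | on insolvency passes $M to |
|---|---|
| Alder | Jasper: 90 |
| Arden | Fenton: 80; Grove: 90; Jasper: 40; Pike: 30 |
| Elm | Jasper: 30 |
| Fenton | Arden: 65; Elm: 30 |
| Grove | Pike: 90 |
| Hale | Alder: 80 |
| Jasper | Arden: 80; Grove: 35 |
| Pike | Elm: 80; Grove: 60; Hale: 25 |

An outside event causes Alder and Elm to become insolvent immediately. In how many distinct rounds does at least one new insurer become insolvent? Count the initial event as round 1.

4

Round 1 — Alder, Elm become insolvent (initial).
  Jasper: +90+30 → 120 ≥ 100
Round 2 — Jasper becomes insolvent.
  Arden: +80 → 80 ≥ 40
  Grove: +35 → 35 ≥ 30
Round 3 — Arden, Grove become insolvent.
  Fenton: +80 → 80 ≥ 70
  Pike: +30+90 → 120 ≥ 40
Round 4 — Fenton, Pike become insolvent.
  Hale: +25 → 25 < 50
No further insolvencies.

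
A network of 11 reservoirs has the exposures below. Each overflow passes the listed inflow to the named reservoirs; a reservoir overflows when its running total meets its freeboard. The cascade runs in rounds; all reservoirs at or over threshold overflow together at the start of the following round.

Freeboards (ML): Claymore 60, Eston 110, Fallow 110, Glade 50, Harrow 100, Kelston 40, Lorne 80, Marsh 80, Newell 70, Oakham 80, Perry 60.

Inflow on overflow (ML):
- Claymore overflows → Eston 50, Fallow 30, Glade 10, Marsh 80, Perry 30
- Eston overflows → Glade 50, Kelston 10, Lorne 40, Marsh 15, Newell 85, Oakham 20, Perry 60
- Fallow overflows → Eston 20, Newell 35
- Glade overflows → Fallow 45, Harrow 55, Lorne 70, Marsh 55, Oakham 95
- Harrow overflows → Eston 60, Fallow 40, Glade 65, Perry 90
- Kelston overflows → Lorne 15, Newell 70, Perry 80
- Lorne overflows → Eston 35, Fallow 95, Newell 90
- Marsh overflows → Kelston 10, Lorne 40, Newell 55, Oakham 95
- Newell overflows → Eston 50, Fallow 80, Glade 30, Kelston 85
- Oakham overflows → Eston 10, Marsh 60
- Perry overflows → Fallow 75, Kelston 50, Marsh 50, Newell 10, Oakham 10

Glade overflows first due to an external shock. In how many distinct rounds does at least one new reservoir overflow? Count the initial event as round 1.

Round 1 — Glade overflows (initial).
  Fallow: +45 → 45 < 110
  Harrow: +55 → 55 < 100
  Lorne: +70 → 70 < 80
  Marsh: +55 → 55 < 80
  Oakham: +95 → 95 ≥ 80
Round 2 — Oakham overflows.
  Eston: +10 → 10 < 110
  Marsh: +60 → 115 ≥ 80
Round 3 — Marsh overflows.
  Kelston: +10 → 10 < 40
  Lorne: +40 → 110 ≥ 80
  Newell: +55 → 55 < 70
Round 4 — Lorne overflows.
  Eston: +35 → 45 < 110
  Fallow: +95 → 140 ≥ 110
  Newell: +90 → 145 ≥ 70
Round 5 — Fallow, Newell overflow.
  Eston: +20+50 → 115 ≥ 110
  Kelston: +85 → 95 ≥ 40
Round 6 — Eston, Kelston overflow.
  Perry: +60+80 → 140 ≥ 60
Round 7 — Perry overflows.
No further overflows.

7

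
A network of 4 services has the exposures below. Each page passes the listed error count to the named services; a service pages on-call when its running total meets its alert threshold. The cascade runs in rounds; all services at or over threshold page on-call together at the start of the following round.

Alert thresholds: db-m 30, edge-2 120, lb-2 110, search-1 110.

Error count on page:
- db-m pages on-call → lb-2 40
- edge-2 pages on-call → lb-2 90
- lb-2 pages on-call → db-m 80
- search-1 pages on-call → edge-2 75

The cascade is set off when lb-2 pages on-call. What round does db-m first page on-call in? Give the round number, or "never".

2

Round 1 — lb-2 pages on-call (initial).
  db-m: +80 → 80 ≥ 30
Round 2 — db-m pages on-call.
No further pages.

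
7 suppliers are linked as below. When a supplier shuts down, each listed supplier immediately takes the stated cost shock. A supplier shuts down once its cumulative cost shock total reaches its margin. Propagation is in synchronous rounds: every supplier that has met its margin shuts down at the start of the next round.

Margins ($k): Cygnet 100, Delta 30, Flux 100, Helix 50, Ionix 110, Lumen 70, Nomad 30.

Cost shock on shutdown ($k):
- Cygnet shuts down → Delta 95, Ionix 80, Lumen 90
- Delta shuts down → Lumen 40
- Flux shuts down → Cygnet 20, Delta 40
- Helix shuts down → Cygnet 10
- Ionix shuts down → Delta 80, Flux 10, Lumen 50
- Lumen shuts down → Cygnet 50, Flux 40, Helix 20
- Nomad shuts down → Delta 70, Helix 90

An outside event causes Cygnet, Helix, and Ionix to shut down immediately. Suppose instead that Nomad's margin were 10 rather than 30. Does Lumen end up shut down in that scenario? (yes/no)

yes

With Nomad's margin at 10:
Round 1 — Cygnet, Helix, Ionix shut down (initial).
  Delta: +95+80 → 175 ≥ 30
  Flux: +10 → 10 < 100
  Lumen: +90+50 → 140 ≥ 70
Round 2 — Delta, Lumen shut down.
  Flux: +40 → 50 < 100
No further shutdowns.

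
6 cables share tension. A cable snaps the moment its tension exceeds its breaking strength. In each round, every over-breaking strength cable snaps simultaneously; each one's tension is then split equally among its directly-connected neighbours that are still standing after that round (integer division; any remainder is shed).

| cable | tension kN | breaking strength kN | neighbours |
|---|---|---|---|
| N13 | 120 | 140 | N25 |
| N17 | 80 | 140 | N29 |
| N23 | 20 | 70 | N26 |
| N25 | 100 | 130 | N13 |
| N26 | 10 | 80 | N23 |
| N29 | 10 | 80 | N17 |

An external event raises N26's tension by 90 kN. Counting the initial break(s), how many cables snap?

2

Round 1 — N26 at 100 > 80. N26 snaps.
  N26 sheds 100 kN to N23: 100 each.
    N23: 20+100 = 120 > 70
Round 2 — N23 snaps.
  N23 sheds 120 kN: no online neighbours, lost.
No further breaks.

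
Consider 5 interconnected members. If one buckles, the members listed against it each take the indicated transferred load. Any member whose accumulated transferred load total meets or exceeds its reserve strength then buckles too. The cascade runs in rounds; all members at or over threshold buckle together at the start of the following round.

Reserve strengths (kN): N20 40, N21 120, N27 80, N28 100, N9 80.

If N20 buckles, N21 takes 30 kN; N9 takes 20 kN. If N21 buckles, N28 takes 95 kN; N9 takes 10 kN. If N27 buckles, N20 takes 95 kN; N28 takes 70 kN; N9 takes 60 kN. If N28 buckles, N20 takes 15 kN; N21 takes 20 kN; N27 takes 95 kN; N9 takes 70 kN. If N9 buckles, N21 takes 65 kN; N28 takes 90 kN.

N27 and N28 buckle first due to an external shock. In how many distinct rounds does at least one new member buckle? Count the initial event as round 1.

Round 1 — N27, N28 buckle (initial).
  N20: +95+15 → 110 ≥ 40
  N21: +20 → 20 < 120
  N9: +60+70 → 130 ≥ 80
Round 2 — N20, N9 buckle.
  N21: +30+65 → 115 < 120
No further bucklings.

2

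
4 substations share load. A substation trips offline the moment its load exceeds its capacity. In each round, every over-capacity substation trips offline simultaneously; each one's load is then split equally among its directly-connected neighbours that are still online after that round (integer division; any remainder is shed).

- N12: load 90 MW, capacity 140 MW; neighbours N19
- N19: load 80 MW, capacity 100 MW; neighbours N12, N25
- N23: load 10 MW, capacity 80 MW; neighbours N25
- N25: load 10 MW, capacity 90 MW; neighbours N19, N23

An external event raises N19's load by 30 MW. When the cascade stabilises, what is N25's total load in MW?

65

Round 1 — N19 at 110 > 100. N19 trips offline.
  N19 sheds 110 MW to N12, N25: 55 each.
    N12: 90+55 = 145 > 140
    N25: 10+55 = 65 ≤ 90
Round 2 — N12 trips offline.
  N12 sheds 145 MW: no online neighbours, lost.
No further trips.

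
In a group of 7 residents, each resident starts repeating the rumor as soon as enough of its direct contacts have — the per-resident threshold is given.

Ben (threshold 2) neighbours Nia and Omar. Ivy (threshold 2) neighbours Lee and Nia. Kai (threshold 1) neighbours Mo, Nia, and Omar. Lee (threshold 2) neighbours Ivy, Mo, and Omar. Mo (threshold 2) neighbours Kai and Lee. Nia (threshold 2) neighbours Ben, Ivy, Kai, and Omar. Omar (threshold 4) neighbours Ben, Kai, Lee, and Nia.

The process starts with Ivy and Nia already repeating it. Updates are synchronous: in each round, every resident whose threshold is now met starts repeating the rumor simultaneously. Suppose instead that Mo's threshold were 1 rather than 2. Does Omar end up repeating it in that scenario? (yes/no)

no

With Mo's threshold at 1:
Round 1 — Ivy, Nia start repeating the rumor (initial).
Round 2 — checking thresholds:
  Ben: 1 of 2 neighbours < 2, below threshold.
  Kai: 1 of 3 neighbours ≥ 1, starts repeating the rumor.
  Lee: 1 of 3 neighbours < 2, below threshold.
  Omar: 1 of 4 neighbours < 4, below threshold.
Round 3 — checking thresholds:
  Ben: 1 of 2 neighbours < 2, below threshold.
  Lee: 1 of 3 neighbours < 2, below threshold.
  Mo: 1 of 2 neighbours ≥ 1, starts repeating the rumor.
  Omar: 2 of 4 neighbours < 4, below threshold.
Round 4 — checking thresholds:
  Ben: 1 of 2 neighbours < 2, below threshold.
  Lee: 2 of 3 neighbours ≥ 2, starts repeating the rumor.
  Omar: 2 of 4 neighbours < 4, below threshold.
Round 5 — no new spreads; cascade stops.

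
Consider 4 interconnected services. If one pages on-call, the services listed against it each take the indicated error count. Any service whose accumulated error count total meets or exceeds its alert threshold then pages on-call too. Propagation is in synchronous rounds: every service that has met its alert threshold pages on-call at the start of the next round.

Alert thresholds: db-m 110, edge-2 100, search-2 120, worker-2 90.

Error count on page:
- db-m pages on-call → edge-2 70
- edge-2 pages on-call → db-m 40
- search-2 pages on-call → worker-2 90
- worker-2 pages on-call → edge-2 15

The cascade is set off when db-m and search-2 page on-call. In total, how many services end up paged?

Round 1 — db-m, search-2 page on-call (initial).
  edge-2: +70 → 70 < 100
  worker-2: +90 → 90 ≥ 90
Round 2 — worker-2 pages on-call.
  edge-2: +15 → 85 < 100
No further pages.

3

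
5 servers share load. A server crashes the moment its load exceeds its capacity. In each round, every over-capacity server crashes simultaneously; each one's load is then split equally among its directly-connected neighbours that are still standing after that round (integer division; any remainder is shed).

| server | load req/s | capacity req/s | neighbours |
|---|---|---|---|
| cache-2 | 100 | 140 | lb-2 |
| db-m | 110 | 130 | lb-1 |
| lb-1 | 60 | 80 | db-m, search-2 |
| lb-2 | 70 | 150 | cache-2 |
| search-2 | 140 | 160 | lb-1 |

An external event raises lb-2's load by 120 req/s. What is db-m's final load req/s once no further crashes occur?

Round 1 — lb-2 at 190 > 150. lb-2 crashes.
  lb-2 sheds 190 req/s to cache-2: 190 each.
    cache-2: 100+190 = 290 > 140
Round 2 — cache-2 crashes.
  cache-2 sheds 290 req/s: no online neighbours, lost.
No further crashes.

110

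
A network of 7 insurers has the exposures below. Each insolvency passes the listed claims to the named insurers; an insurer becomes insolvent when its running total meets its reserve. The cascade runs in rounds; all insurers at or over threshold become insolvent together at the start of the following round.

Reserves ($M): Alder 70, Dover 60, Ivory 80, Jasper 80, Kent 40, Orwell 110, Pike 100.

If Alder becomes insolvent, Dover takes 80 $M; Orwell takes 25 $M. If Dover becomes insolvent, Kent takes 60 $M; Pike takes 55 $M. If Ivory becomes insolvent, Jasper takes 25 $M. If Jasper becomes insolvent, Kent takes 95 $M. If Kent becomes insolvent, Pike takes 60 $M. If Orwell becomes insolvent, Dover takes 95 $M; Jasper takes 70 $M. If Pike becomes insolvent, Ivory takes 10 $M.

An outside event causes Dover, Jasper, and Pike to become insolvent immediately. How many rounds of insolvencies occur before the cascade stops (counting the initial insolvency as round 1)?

2

Round 1 — Dover, Jasper, Pike become insolvent (initial).
  Ivory: +10 → 10 < 80
  Kent: +60+95 → 155 ≥ 40
Round 2 — Kent becomes insolvent.
No further insolvencies.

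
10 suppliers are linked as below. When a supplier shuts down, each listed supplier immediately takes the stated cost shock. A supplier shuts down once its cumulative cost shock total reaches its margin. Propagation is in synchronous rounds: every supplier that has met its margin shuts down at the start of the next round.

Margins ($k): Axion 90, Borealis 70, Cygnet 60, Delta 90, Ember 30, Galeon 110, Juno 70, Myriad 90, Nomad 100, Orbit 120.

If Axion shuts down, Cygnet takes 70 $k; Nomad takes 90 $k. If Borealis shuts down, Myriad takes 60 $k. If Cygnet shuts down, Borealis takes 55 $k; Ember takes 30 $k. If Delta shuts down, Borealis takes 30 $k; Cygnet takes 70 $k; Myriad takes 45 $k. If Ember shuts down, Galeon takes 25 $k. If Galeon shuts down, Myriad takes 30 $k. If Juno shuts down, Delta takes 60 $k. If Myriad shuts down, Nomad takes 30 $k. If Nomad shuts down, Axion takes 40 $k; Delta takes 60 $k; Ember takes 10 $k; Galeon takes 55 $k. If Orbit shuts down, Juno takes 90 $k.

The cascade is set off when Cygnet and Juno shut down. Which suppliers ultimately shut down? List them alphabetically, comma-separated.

Cygnet, Ember, Juno

Round 1 — Cygnet, Juno shut down (initial).
  Borealis: +55 → 55 < 70
  Delta: +60 → 60 < 90
  Ember: +30 → 30 ≥ 30
Round 2 — Ember shuts down.
  Galeon: +25 → 25 < 110
No further shutdowns.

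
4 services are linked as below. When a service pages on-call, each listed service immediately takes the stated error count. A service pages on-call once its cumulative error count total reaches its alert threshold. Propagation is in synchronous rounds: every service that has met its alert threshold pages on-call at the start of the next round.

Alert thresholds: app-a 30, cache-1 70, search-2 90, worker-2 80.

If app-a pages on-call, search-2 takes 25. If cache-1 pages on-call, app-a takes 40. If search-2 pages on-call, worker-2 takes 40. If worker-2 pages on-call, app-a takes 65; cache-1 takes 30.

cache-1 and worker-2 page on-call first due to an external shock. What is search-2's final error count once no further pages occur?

25

Round 1 — cache-1, worker-2 page on-call (initial).
  app-a: +40+65 → 105 ≥ 30
Round 2 — app-a pages on-call.
  search-2: +25 → 25 < 90
No further pages.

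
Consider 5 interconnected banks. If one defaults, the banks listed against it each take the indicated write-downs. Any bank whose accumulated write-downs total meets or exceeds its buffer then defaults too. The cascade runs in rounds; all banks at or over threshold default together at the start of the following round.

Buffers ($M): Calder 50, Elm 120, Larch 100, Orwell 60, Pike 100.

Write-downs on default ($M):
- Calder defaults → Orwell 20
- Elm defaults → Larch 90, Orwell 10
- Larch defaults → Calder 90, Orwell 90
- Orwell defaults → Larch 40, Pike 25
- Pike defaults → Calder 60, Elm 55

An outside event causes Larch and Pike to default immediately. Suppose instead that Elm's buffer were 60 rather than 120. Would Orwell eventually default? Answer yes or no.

yes

With Elm's buffer at 60:
Round 1 — Larch, Pike default (initial).
  Calder: +90+60 → 150 ≥ 50
  Elm: +55 → 55 < 60
  Orwell: +90 → 90 ≥ 60
Round 2 — Calder, Orwell default.
No further defaults.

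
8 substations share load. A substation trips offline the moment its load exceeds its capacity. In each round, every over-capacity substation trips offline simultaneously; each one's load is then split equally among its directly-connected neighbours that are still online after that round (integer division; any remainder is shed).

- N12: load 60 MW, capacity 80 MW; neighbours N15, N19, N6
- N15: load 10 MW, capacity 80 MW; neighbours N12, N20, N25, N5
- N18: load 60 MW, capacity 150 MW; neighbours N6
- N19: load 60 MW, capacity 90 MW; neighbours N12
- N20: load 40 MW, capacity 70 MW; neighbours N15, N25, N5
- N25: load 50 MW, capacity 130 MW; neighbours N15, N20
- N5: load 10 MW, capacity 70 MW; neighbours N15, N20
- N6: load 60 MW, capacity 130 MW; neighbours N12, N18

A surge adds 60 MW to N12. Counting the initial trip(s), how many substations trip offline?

2

Round 1 — N12 at 120 > 80. N12 trips offline.
  N12 sheds 120 MW to N15, N19, N6: 40 each.
    N15: 10+40 = 50 ≤ 80
    N19: 60+40 = 100 > 90
    N6: 60+40 = 100 ≤ 130
Round 2 — N19 trips offline.
  N19 sheds 100 MW: no online neighbours, lost.
No further trips.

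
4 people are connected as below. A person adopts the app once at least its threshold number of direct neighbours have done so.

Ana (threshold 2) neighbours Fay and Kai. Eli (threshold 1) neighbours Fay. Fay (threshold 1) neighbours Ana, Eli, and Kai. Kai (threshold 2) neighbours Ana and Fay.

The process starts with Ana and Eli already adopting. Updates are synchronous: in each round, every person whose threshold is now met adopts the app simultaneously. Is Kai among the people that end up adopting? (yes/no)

Round 1 — Ana, Eli adopt the app (initial).
Round 2 — checking thresholds:
  Fay: 2 of 3 neighbours ≥ 1, adopts the app.
  Kai: 1 of 2 neighbours < 2, holds.
Round 3 — checking thresholds:
  Kai: 2 of 2 neighbours ≥ 2, adopts the app.
Round 4 — no new adoptions; cascade stops.

yes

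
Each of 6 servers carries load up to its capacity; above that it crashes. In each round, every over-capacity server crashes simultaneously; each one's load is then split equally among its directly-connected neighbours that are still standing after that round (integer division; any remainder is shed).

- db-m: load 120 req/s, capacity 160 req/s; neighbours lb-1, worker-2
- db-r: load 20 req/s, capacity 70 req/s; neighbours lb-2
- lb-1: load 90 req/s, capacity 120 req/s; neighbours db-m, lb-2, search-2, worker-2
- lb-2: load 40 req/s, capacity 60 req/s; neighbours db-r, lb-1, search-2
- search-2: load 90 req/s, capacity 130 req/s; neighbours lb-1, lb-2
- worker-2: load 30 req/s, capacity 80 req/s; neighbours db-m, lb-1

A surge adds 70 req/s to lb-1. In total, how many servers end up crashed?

3

Round 1 — lb-1 at 160 > 120. lb-1 crashes.
  lb-1 sheds 160 req/s to db-m, lb-2, search-2, worker-2: 40 each.
    db-m: 120+40 = 160 ≤ 160
    lb-2: 40+40 = 80 > 60
    search-2: 90+40 = 130 ≤ 130
    worker-2: 30+40 = 70 ≤ 80
Round 2 — lb-2 crashes.
  lb-2 sheds 80 req/s to db-r, search-2: 40 each.
    db-r: 20+40 = 60 ≤ 70
    search-2: 130+40 = 170 > 130
Round 3 — search-2 crashes.
  search-2 sheds 170 req/s: no online neighbours, lost.
No further crashes.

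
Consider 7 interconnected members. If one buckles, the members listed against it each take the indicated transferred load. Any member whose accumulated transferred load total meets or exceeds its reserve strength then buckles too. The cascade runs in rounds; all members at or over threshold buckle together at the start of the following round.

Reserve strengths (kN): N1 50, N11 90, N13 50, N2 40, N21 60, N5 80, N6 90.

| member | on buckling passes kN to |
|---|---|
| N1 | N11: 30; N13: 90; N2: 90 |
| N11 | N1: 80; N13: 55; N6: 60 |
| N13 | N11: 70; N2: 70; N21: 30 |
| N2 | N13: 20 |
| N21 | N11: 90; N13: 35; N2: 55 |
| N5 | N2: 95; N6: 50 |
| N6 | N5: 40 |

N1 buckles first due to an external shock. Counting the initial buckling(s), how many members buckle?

4

Round 1 — N1 buckles (initial).
  N11: +30 → 30 < 90
  N13: +90 → 90 ≥ 50
  N2: +90 → 90 ≥ 40
Round 2 — N13, N2 buckle.
  N11: +70 → 100 ≥ 90
  N21: +30 → 30 < 60
Round 3 — N11 buckles.
  N6: +60 → 60 < 90
No further bucklings.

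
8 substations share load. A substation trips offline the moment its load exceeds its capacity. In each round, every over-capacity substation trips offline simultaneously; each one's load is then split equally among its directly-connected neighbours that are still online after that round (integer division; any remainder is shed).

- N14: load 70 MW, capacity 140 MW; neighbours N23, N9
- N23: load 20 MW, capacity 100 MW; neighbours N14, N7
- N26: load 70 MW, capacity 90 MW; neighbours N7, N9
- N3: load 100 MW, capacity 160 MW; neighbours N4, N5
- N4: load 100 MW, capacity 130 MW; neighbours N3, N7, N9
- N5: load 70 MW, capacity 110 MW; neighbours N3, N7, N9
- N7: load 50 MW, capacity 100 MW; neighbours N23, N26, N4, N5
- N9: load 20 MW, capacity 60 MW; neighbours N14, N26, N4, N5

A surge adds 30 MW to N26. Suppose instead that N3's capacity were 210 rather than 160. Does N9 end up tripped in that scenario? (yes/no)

With N3's capacity at 210:
Round 1 — N26 at 100 > 90. N26 trips offline.
  N26 sheds 100 MW to N7, N9: 50 each.
    N7: 50+50 = 100 ≤ 100
    N9: 20+50 = 70 > 60
Round 2 — N9 trips offline.
  N9 sheds 70 MW to N14, N4, N5: 23 each (1 lost).
    N14: 70+23 = 93 ≤ 140
    N4: 100+23 = 123 ≤ 130
    N5: 70+23 = 93 ≤ 110
No further trips.

yes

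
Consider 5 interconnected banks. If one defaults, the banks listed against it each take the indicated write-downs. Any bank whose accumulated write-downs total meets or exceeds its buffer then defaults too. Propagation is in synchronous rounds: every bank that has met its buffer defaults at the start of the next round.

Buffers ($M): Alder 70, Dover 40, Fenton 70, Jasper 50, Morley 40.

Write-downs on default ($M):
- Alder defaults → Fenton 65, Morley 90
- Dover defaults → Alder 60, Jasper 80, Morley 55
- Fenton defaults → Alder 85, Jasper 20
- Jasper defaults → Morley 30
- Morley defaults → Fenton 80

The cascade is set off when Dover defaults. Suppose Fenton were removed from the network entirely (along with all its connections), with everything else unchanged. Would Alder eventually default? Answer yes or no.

no

With Fenton removed:
Round 1 — Dover defaults (initial).
  Alder: +60 → 60 < 70
  Jasper: +80 → 80 ≥ 50
  Morley: +55 → 55 ≥ 40
Round 2 — Jasper, Morley default.
No further defaults.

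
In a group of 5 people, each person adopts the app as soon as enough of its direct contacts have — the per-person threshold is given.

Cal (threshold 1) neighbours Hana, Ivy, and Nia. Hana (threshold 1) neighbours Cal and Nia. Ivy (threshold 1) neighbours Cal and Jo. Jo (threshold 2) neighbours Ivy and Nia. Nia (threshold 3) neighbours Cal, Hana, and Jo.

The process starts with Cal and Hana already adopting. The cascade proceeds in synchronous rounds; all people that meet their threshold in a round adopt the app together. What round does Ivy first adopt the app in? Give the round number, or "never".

2

Round 1 — Cal, Hana adopt the app (initial).
Round 2 — checking thresholds:
  Ivy: 1 of 2 neighbours ≥ 1, adopts the app.
  Nia: 2 of 3 neighbours < 3, holds.
Round 3 — no new adoptions; cascade stops.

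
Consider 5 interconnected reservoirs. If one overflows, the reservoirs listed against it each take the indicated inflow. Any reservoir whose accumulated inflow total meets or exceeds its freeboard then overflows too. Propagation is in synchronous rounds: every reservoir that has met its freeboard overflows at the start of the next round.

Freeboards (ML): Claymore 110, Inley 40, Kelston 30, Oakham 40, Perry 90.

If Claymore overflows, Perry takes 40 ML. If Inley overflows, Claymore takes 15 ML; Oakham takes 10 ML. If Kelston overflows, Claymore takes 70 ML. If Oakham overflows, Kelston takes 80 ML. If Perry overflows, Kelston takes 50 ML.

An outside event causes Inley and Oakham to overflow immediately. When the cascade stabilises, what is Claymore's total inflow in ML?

Round 1 — Inley, Oakham overflow (initial).
  Claymore: +15 → 15 < 110
  Kelston: +80 → 80 ≥ 30
Round 2 — Kelston overflows.
  Claymore: +70 → 85 < 110
No further overflows.

85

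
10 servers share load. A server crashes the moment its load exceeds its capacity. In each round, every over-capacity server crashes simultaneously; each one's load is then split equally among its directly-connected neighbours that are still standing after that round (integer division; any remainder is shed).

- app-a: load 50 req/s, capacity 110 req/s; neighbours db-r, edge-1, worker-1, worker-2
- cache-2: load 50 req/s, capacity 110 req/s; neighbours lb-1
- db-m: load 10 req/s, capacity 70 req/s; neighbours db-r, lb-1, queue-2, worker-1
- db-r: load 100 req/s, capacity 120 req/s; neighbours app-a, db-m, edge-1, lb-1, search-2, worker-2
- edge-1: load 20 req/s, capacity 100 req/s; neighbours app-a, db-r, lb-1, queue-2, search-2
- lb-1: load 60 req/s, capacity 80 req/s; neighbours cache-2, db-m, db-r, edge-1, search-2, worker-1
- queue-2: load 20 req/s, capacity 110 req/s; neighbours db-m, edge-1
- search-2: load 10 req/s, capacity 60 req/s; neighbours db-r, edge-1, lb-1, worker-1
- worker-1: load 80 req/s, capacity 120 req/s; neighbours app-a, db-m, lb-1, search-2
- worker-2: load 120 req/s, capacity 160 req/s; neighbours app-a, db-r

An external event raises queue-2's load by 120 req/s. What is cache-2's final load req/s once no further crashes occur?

Round 1 — queue-2 at 140 > 110. queue-2 crashes.
  queue-2 sheds 140 req/s to db-m, edge-1: 70 each.
    db-m: 10+70 = 80 > 70
    edge-1: 20+70 = 90 ≤ 100
Round 2 — db-m crashes.
  db-m sheds 80 req/s to db-r, lb-1, worker-1: 26 each (2 lost).
    db-r: 100+26 = 126 > 120
    lb-1: 60+26 = 86 > 80
    worker-1: 80+26 = 106 ≤ 120
Round 3 — db-r, lb-1 crash.
  db-r sheds 126 req/s to app-a, edge-1, search-2, worker-2: 31 each (2 lost).
    app-a: 50+31 = 81 ≤ 110
    edge-1: 90+31 = 121 > 100
    search-2: 10+31 = 41 ≤ 60
    worker-2: 120+31 = 151 ≤ 160
  lb-1 sheds 86 req/s to cache-2, edge-1, search-2, worker-1: 21 each (2 lost).
    cache-2: 50+21 = 71 ≤ 110
    edge-1: 121+21 = 142 > 100
    search-2: 41+21 = 62 > 60
    worker-1: 106+21 = 127 > 120
Round 4 — edge-1, search-2, worker-1 crash.
  edge-1 sheds 142 req/s to app-a: 142 each.
    app-a: 81+142 = 223 > 110
  search-2 sheds 62 req/s: no online neighbours, lost.
  worker-1 sheds 127 req/s to app-a: 127 each.
    app-a: 223+127 = 350 > 110
Round 5 — app-a crashes.
  app-a sheds 350 req/s to worker-2: 350 each.
    worker-2: 151+350 = 501 > 160
Round 6 — worker-2 crashes.
  worker-2 sheds 501 req/s: no online neighbours, lost.
No further crashes.

71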